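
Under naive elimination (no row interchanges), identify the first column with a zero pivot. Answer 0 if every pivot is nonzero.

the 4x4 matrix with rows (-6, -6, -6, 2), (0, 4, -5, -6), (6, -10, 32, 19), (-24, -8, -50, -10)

first zero-pivot column = 0

Naive forward elimination:
R3 <- R3 - (-1)*R1:  [   0  -16   26   21 ]
R4 <- R4 - (4)*R1:  [   0   16  -26  -18 ]
R3 <- R3 - (-4)*R2:  [  0   0   6  -3 ]
R4 <- R4 - (4)*R2:  [  0   0  -6   6 ]
R4 <- R4 - (-1)*R3:  [ 0  0  0  3 ]
All pivots nonzero; naive elimination completes without hitting a zero pivot.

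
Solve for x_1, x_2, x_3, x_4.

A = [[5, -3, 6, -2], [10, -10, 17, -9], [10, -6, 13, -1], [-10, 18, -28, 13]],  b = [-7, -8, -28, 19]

(1, -4, -5, -3)

Forward elimination on [A|b]:
R2 <- R2 - (2)*R1:  [  0  -4   5  -5   6 ]
R3 <- R3 - (2)*R1:  [   0    0    1    3  -14 ]
R4 <- R4 - (-2)*R1:  [   0   12  -16    9    5 ]
R4 <- R4 - (-3)*R2:  [  0   0  -1  -6  23 ]
R4 <- R4 - (-1)*R3:  [  0   0   0  -3   9 ]
Row echelon form:
[ 5  -3  6  -2  |   -7 ]
[ 0  -4  5  -5  |    6 ]
[ 0   0  1   3  |  -14 ]
[ 0   0  0  -3  |    9 ]
Back-substitution:
x_4 = (9) / -3 = -3
x_3 = (-14 - (3)*(-3)) / 1 = -5
x_2 = (6 - (5)*(-5) - (-5)*(-3)) / -4 = -4
x_1 = (-7 - (-3)*(-4) - (6)*(-5) - (-2)*(-3)) / 5 = 1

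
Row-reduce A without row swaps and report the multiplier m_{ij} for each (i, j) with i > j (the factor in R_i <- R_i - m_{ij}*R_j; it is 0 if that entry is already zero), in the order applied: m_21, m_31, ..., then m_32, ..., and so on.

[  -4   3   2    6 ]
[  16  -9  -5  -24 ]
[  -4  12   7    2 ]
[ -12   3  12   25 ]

multipliers: -4, 1, 3, 3, -2, -3

Forward elimination:
R2 <- R2 - (-4)*R1:  [ 0  3  3  0 ]
R3 <- R3 - (1)*R1:  [  0   9   5  -4 ]
R4 <- R4 - (3)*R1:  [  0  -6   6   7 ]
R3 <- R3 - (3)*R2:  [  0   0  -4  -4 ]
R4 <- R4 - (-2)*R2:  [  0   0  12   7 ]
R4 <- R4 - (-3)*R3:  [  0   0   0  -5 ]
Multipliers (in order of application): m_{21} = -4, m_{31} = 1, m_{41} = 3, m_{32} = 3, m_{42} = -2, m_{43} = -3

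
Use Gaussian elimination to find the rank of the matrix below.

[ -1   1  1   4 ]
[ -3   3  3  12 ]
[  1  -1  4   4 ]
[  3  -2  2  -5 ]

Row reduction:
R2 <- R2 - (3)*R1:  [ 0  0  0  0 ]
R3 <- R3 - (-1)*R1:  [ 0  0  5  8 ]
R4 <- R4 - (-3)*R1:  [ 0  1  5  7 ]
R2 <-> R4   (pivot in column 2 was zero)
[ -1  1  1  4 ]
[  0  1  5  7 ]
[  0  0  5  8 ]
[  0  0  0  0 ]
Row echelon form:
[ -1  1  1  4 ]
[  0  1  5  7 ]
[  0  0  5  8 ]
[  0  0  0  0 ]
Nonzero rows / pivot columns: 3

rank(A) = 3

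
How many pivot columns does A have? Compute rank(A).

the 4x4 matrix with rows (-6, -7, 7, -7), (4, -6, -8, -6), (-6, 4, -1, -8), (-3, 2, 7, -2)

Row reduction:
R2 <- R2 - (-2/3)*R1:  [     0  -32/3  -10/3  -32/3 ]
R3 <- R3 - (1)*R1:  [  0  11  -8  -1 ]
R4 <- R4 - (1/2)*R1:  [    0  11/2   7/2   3/2 ]
R3 <- R3 - (-33/32)*R2:  [       0        0  -183/16      -12 ]
R4 <- R4 - (-33/64)*R2:  [     0      0  57/32     -4 ]
R4 <- R4 - (-19/122)*R3:  [       0        0        0  -358/61 ]
Row echelon form:
[ -6     -7        7       -7 ]
[  0  -32/3    -10/3    -32/3 ]
[  0      0  -183/16      -12 ]
[  0      0        0  -358/61 ]
Nonzero rows / pivot columns: 4

rank(A) = 4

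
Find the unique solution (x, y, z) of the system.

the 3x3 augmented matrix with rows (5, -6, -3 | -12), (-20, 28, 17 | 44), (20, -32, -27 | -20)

Forward elimination on [A|b]:
R2 <- R2 - (-4)*R1:  [  0   4   5  -4 ]
R3 <- R3 - (4)*R1:  [   0   -8  -15   28 ]
R3 <- R3 - (-2)*R2:  [  0   0  -5  20 ]
Row echelon form:
[ 5  -6  -3  |  -12 ]
[ 0   4   5  |   -4 ]
[ 0   0  -5  |   20 ]
Back-substitution:
z = (20) / -5 = -4
y = (-4 - (5)*(-4)) / 4 = 4
x = (-12 - (-6)*(4) - (-3)*(-4)) / 5 = 0

(0, 4, -4)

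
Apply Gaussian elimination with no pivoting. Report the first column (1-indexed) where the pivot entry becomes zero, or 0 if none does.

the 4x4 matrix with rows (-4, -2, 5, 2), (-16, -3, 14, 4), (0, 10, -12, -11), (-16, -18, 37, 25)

Naive forward elimination:
R2 <- R2 - (4)*R1:  [  0   5  -6  -4 ]
R4 <- R4 - (4)*R1:  [   0  -10   17   17 ]
R3 <- R3 - (2)*R2:  [  0   0   0  -3 ]
R4 <- R4 - (-2)*R2:  [ 0  0  5  9 ]
Matrix at this point:
[ -4  -2   5   2 ]
[  0   5  -6  -4 ]
[  0   0   0  -3 ]
[  0   0   5   9 ]
Pivot entry (3,3) is zero but row 4 has 5 in column 3 -> naive elimination stops; a row interchange (e.g. R3 <-> R4) would be required here.

first zero-pivot column = 3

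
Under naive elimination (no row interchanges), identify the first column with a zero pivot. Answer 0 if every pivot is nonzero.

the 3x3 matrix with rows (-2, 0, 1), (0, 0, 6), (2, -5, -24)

Naive forward elimination:
R3 <- R3 - (-1)*R1:  [   0   -5  -23 ]
Matrix at this point:
[ -2   0    1 ]
[  0   0    6 ]
[  0  -5  -23 ]
Pivot entry (2,2) is zero but row 3 has -5 in column 2 -> naive elimination stops; a row interchange (e.g. R2 <-> R3) would be required here.

first zero-pivot column = 2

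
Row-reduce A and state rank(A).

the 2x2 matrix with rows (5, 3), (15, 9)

rank(A) = 1

Row reduction:
R2 <- R2 - (3)*R1:  [ 0  0 ]
Row echelon form:
[ 5  3 ]
[ 0  0 ]
Nonzero rows / pivot columns: 1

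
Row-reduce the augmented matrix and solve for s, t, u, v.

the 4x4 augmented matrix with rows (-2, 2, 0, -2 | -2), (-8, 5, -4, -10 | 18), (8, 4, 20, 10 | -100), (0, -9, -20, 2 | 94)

(1, -2, -4, -2)

Forward elimination on [A|b]:
R2 <- R2 - (4)*R1:  [  0  -3  -4  -2  26 ]
R3 <- R3 - (-4)*R1:  [    0    12    20     2  -108 ]
R3 <- R3 - (-4)*R2:  [  0   0   4  -6  -4 ]
R4 <- R4 - (3)*R2:  [  0   0  -8   8  16 ]
R4 <- R4 - (-2)*R3:  [  0   0   0  -4   8 ]
Row echelon form:
[ -2   2   0  -2  |  -2 ]
[  0  -3  -4  -2  |  26 ]
[  0   0   4  -6  |  -4 ]
[  0   0   0  -4  |   8 ]
Back-substitution:
v = (8) / -4 = -2
u = (-4 - (-6)*(-2)) / 4 = -4
t = (26 - (-4)*(-4) - (-2)*(-2)) / -3 = -2
s = (-2 - (2)*(-2) - (-2)*(-2)) / -2 = 1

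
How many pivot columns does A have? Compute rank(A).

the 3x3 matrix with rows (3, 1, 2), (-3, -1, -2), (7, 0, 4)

rank(A) = 2

Row reduction:
R2 <- R2 - (-1)*R1:  [ 0  0  0 ]
R3 <- R3 - (7/3)*R1:  [    0  -7/3  -2/3 ]
R2 <-> R3   (pivot in column 2 was zero)
[ 3     1     2 ]
[ 0  -7/3  -2/3 ]
[ 0     0     0 ]
Row echelon form:
[ 3     1     2 ]
[ 0  -7/3  -2/3 ]
[ 0     0     0 ]
Nonzero rows / pivot columns: 2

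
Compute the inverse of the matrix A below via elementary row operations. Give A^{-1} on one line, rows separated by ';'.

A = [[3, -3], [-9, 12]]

inverse = [4/3 1/3; 1 1/3]

Gauss-Jordan on [A | I]:
R1 <- (1/3)*R1:  [   1   -1  |  1/3    0 ]
R2 <- R2 - (-9)*R1:  [ 0  3  |  3  1 ]
R2 <- (1/3)*R2:  [   0    1  |    1  1/3 ]
R1 <- R1 - (-1)*R2:  [   1    0  |  4/3  1/3 ]
Right block of [I | A^{-1}] is the inverse:
[ 4/3  1/3 ]
[   1  1/3 ]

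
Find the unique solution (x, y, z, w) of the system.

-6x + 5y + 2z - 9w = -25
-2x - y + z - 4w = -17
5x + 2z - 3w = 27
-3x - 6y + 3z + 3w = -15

(5, 3, 4, 2)

Forward elimination on [A|b]:
R2 <- R2 - (1/3)*R1:  [     0   -8/3    1/3     -1  -26/3 ]
R3 <- R3 - (-5/6)*R1:  [     0   25/6   11/3  -21/2   37/6 ]
R4 <- R4 - (1/2)*R1:  [     0  -17/2      2   15/2   -5/2 ]
R3 <- R3 - (-25/16)*R2:  [       0        0    67/16  -193/16    -59/8 ]
R4 <- R4 - (51/16)*R2:  [      0       0   15/16  171/16   201/8 ]
R4 <- R4 - (15/67)*R3:  [       0        0        0   897/67  1794/67 ]
Row echelon form:
[ -6     5      2       -9  |      -25 ]
[  0  -8/3    1/3       -1  |    -26/3 ]
[  0     0  67/16  -193/16  |    -59/8 ]
[  0     0      0   897/67  |  1794/67 ]
Back-substitution:
w = (1794/67) / (897/67) = 2
z = (-59/8 - (-193/16)*(2)) / (67/16) = 4
y = (-26/3 - (1/3)*(4) - (-1)*(2)) / (-8/3) = 3
x = (-25 - (5)*(3) - (2)*(4) - (-9)*(2)) / -6 = 5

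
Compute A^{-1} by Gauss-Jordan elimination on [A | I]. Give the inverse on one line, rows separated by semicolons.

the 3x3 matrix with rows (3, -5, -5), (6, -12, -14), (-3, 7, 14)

Gauss-Jordan on [A | I]:
R1 <- (1/3)*R1:  [    1  -5/3  -5/3  |   1/3     0     0 ]
R2 <- R2 - (6)*R1:  [  0  -2  -4  |  -2   1   0 ]
R3 <- R3 - (-3)*R1:  [ 0  2  9  |  1  0  1 ]
R2 <- (1/-2)*R2:  [    0     1     2  |     1  -1/2     0 ]
R1 <- R1 - (-5/3)*R2:  [    1     0   5/3  |     2  -5/6     0 ]
R3 <- R3 - (2)*R2:  [  0   0   5  |  -1   1   1 ]
R3 <- (1/5)*R3:  [    0     0     1  |  -1/5   1/5   1/5 ]
R1 <- R1 - (5/3)*R3:  [    1     0     0  |   7/3  -7/6  -1/3 ]
R2 <- R2 - (2)*R3:  [     0      1      0  |    7/5  -9/10   -2/5 ]
Right block of [I | A^{-1}] is the inverse:
[  7/3   -7/6  -1/3 ]
[  7/5  -9/10  -2/5 ]
[ -1/5    1/5   1/5 ]

inverse = [7/3 -7/6 -1/3; 7/5 -9/10 -2/5; -1/5 1/5 1/5]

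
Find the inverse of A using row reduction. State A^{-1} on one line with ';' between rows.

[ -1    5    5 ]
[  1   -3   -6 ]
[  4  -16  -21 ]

inverse = [33/2 -25/2 15/2; 3/2 -1/2 1/2; 2 -2 1]

Gauss-Jordan on [A | I]:
R1 <- (1/-1)*R1:  [  1  -5  -5  |  -1   0   0 ]
R2 <- R2 - (1)*R1:  [  0   2  -1  |   1   1   0 ]
R3 <- R3 - (4)*R1:  [  0   4  -1  |   4   0   1 ]
R2 <- (1/2)*R2:  [    0     1  -1/2  |   1/2   1/2     0 ]
R1 <- R1 - (-5)*R2:  [     1      0  -15/2  |    3/2    5/2      0 ]
R3 <- R3 - (4)*R2:  [  0   0   1  |   2  -2   1 ]
R1 <- R1 - (-15/2)*R3:  [     1      0      0  |   33/2  -25/2   15/2 ]
R2 <- R2 - (-1/2)*R3:  [    0     1     0  |   3/2  -1/2   1/2 ]
Right block of [I | A^{-1}] is the inverse:
[ 33/2  -25/2  15/2 ]
[  3/2   -1/2   1/2 ]
[    2     -2     1 ]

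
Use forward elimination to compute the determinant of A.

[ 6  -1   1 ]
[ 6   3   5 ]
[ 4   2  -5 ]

det(A) = -200

Forward elimination:
R2 <- R2 - (1)*R1:  [ 0  4  4 ]
R3 <- R3 - (2/3)*R1:  [     0    8/3  -17/3 ]
R3 <- R3 - (2/3)*R2:  [     0      0  -25/3 ]
Upper-triangular form:
[ 6  -1      1 ]
[ 0   4      4 ]
[ 0   0  -25/3 ]
det(A) = (-1)^0 * (6) * (4) * (-25/3) = -200  (0 row swaps -> sign +1)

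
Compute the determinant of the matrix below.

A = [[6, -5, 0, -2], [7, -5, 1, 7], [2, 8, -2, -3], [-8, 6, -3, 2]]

det(A) = -1679

Forward elimination:
R2 <- R2 - (7/6)*R1:  [    0   5/6     1  28/3 ]
R3 <- R3 - (1/3)*R1:  [    0  29/3    -2  -7/3 ]
R4 <- R4 - (-4/3)*R1:  [    0  -2/3    -3  -2/3 ]
R3 <- R3 - (58/5)*R2:  [      0       0   -68/5  -553/5 ]
R4 <- R4 - (-4/5)*R2:  [     0      0  -11/5   34/5 ]
R4 <- R4 - (11/68)*R3:  [       0        0        0  1679/68 ]
Upper-triangular form:
[ 6   -5      0       -2 ]
[ 0  5/6      1     28/3 ]
[ 0    0  -68/5   -553/5 ]
[ 0    0      0  1679/68 ]
det(A) = (-1)^0 * (6) * (5/6) * (-68/5) * (1679/68) = -1679  (0 row swaps -> sign +1)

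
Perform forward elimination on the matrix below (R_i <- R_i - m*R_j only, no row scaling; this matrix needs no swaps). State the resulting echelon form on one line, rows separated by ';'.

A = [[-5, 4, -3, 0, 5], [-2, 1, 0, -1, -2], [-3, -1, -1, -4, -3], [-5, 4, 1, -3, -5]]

REF = [-5 4 -3 0 5; 0 -3/5 6/5 -1 -4; 0 0 -6 5/3 50/3; 0 0 0 -17/9 10/9]

Forward elimination:
R2 <- R2 - (2/5)*R1:  [    0  -3/5   6/5    -1    -4 ]
R3 <- R3 - (3/5)*R1:  [     0  -17/5    4/5     -4     -6 ]
R4 <- R4 - (1)*R1:  [   0    0    4   -3  -10 ]
R3 <- R3 - (17/3)*R2:  [    0     0    -6   5/3  50/3 ]
R4 <- R4 - (-2/3)*R3:  [     0      0      0  -17/9   10/9 ]
Row echelon form:
[ -5     4   -3      0     5 ]
[  0  -3/5  6/5     -1    -4 ]
[  0     0   -6    5/3  50/3 ]
[  0     0    0  -17/9  10/9 ]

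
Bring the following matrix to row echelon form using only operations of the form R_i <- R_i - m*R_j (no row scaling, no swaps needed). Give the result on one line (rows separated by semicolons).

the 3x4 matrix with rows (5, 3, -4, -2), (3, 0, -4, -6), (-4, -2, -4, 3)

Forward elimination:
R2 <- R2 - (3/5)*R1:  [     0   -9/5   -8/5  -24/5 ]
R3 <- R3 - (-4/5)*R1:  [     0    2/5  -36/5    7/5 ]
R3 <- R3 - (-2/9)*R2:  [     0      0  -68/9    1/3 ]
Row echelon form:
[ 5     3     -4     -2 ]
[ 0  -9/5   -8/5  -24/5 ]
[ 0     0  -68/9    1/3 ]

REF = [5 3 -4 -2; 0 -9/5 -8/5 -24/5; 0 0 -68/9 1/3]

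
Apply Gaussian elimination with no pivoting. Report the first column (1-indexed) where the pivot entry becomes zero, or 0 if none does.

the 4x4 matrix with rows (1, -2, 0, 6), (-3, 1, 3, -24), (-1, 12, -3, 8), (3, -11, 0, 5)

first zero-pivot column = 0

Naive forward elimination:
R2 <- R2 - (-3)*R1:  [  0  -5   3  -6 ]
R3 <- R3 - (-1)*R1:  [  0  10  -3  14 ]
R4 <- R4 - (3)*R1:  [   0   -5    0  -13 ]
R3 <- R3 - (-2)*R2:  [ 0  0  3  2 ]
R4 <- R4 - (1)*R2:  [  0   0  -3  -7 ]
R4 <- R4 - (-1)*R3:  [  0   0   0  -5 ]
All pivots nonzero; naive elimination completes without hitting a zero pivot.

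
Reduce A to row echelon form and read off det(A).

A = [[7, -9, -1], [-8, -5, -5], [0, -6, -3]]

det(A) = 63

Forward elimination:
R2 <- R2 - (-8/7)*R1:  [      0  -107/7   -43/7 ]
R3 <- R3 - (42/107)*R2:  [       0        0  -63/107 ]
Upper-triangular form:
[ 7      -9       -1 ]
[ 0  -107/7    -43/7 ]
[ 0       0  -63/107 ]
det(A) = (-1)^0 * (7) * (-107/7) * (-63/107) = 63  (0 row swaps -> sign +1)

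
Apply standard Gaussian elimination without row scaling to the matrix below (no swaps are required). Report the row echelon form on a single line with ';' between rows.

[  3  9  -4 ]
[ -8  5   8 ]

REF = [3 9 -4; 0 29 -8/3]

Forward elimination:
R2 <- R2 - (-8/3)*R1:  [    0    29  -8/3 ]
Row echelon form:
[ 3   9    -4 ]
[ 0  29  -8/3 ]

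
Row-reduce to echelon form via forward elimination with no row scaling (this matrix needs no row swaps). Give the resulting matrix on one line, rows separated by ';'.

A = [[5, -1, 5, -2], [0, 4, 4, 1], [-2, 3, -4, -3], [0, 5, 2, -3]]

REF = [5 -1 5 -2; 0 4 4 1; 0 0 -23/5 -89/20; 0 0 0 -31/23]

Forward elimination:
R3 <- R3 - (-2/5)*R1:  [     0   13/5     -2  -19/5 ]
R3 <- R3 - (13/20)*R2:  [      0       0   -23/5  -89/20 ]
R4 <- R4 - (5/4)*R2:  [     0      0     -3  -17/4 ]
R4 <- R4 - (15/23)*R3:  [      0       0       0  -31/23 ]
Row echelon form:
[ 5  -1      5      -2 ]
[ 0   4      4       1 ]
[ 0   0  -23/5  -89/20 ]
[ 0   0      0  -31/23 ]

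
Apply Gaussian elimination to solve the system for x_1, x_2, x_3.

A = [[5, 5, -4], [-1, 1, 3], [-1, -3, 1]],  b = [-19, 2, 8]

(-1, -2, 1)

Forward elimination on [A|b]:
R2 <- R2 - (-1/5)*R1:  [    0     2  11/5  -9/5 ]
R3 <- R3 - (-1/5)*R1:  [    0    -2   1/5  21/5 ]
R3 <- R3 - (-1)*R2:  [    0     0  12/5  12/5 ]
Row echelon form:
[ 5  5    -4  |   -19 ]
[ 0  2  11/5  |  -9/5 ]
[ 0  0  12/5  |  12/5 ]
Back-substitution:
x_3 = (12/5) / (12/5) = 1
x_2 = (-9/5 - (11/5)*(1)) / 2 = -2
x_1 = (-19 - (5)*(-2) - (-4)*(1)) / 5 = -1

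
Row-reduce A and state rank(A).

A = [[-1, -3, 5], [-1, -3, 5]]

rank(A) = 1

Row reduction:
R2 <- R2 - (1)*R1:  [ 0  0  0 ]
Row echelon form:
[ -1  -3  5 ]
[  0   0  0 ]
Nonzero rows / pivot columns: 1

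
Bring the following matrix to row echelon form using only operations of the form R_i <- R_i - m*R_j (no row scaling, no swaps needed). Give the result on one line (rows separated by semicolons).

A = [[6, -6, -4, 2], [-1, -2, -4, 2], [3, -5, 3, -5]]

Forward elimination:
R2 <- R2 - (-1/6)*R1:  [     0     -3  -14/3    7/3 ]
R3 <- R3 - (1/2)*R1:  [  0  -2   5  -6 ]
R3 <- R3 - (2/3)*R2:  [     0      0   73/9  -68/9 ]
Row echelon form:
[ 6  -6     -4      2 ]
[ 0  -3  -14/3    7/3 ]
[ 0   0   73/9  -68/9 ]

REF = [6 -6 -4 2; 0 -3 -14/3 7/3; 0 0 73/9 -68/9]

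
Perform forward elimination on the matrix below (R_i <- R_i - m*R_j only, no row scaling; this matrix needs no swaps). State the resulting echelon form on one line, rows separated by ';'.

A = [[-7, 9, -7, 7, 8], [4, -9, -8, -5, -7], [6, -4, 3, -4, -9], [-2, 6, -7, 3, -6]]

REF = [-7 9 -7 7 8; 0 -27/7 -12 -1 -17/7; 0 0 -131/9 28/27 -121/27; 0 0 0 -395/393 -2209/393]

Forward elimination:
R2 <- R2 - (-4/7)*R1:  [     0  -27/7    -12     -1  -17/7 ]
R3 <- R3 - (-6/7)*R1:  [     0   26/7     -3      2  -15/7 ]
R4 <- R4 - (2/7)*R1:  [     0   24/7     -5      1  -58/7 ]
R3 <- R3 - (-26/27)*R2:  [       0        0   -131/9    28/27  -121/27 ]
R4 <- R4 - (-8/9)*R2:  [     0      0  -47/3    1/9  -94/9 ]
R4 <- R4 - (141/131)*R3:  [         0          0          0   -395/393  -2209/393 ]
Row echelon form:
[ -7      9      -7         7          8 ]
[  0  -27/7     -12        -1      -17/7 ]
[  0      0  -131/9     28/27    -121/27 ]
[  0      0       0  -395/393  -2209/393 ]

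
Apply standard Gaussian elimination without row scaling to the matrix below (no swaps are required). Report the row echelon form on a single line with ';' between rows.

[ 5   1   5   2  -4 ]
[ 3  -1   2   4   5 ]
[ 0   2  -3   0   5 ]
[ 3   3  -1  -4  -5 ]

REF = [5 1 5 2 -4; 0 -8/5 -1 14/5 37/5; 0 0 -17/4 7/2 57/4; 0 0 0 -94/17 -169/17]

Forward elimination:
R2 <- R2 - (3/5)*R1:  [    0  -8/5    -1  14/5  37/5 ]
R4 <- R4 - (3/5)*R1:  [     0   12/5     -4  -26/5  -13/5 ]
R3 <- R3 - (-5/4)*R2:  [     0      0  -17/4    7/2   57/4 ]
R4 <- R4 - (-3/2)*R2:  [     0      0  -11/2     -1   17/2 ]
R4 <- R4 - (22/17)*R3:  [       0        0        0   -94/17  -169/17 ]
Row echelon form:
[ 5     1      5       2       -4 ]
[ 0  -8/5     -1    14/5     37/5 ]
[ 0     0  -17/4     7/2     57/4 ]
[ 0     0      0  -94/17  -169/17 ]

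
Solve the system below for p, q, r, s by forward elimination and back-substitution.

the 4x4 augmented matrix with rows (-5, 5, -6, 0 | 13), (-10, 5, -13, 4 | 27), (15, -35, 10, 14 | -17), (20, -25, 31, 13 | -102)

Forward elimination on [A|b]:
R2 <- R2 - (2)*R1:  [  0  -5  -1   4   1 ]
R3 <- R3 - (-3)*R1:  [   0  -20   -8   14   22 ]
R4 <- R4 - (-4)*R1:  [   0   -5    7   13  -50 ]
R3 <- R3 - (4)*R2:  [  0   0  -4  -2  18 ]
R4 <- R4 - (1)*R2:  [   0    0    8    9  -51 ]
R4 <- R4 - (-2)*R3:  [   0    0    0    5  -15 ]
Row echelon form:
[ -5   5  -6   0  |   13 ]
[  0  -5  -1   4  |    1 ]
[  0   0  -4  -2  |   18 ]
[  0   0   0   5  |  -15 ]
Back-substitution:
s = (-15) / 5 = -3
r = (18 - (-2)*(-3)) / -4 = -3
q = (1 - (-1)*(-3) - (4)*(-3)) / -5 = -2
p = (13 - (5)*(-2) - (-6)*(-3)) / -5 = -1

(-1, -2, -3, -3)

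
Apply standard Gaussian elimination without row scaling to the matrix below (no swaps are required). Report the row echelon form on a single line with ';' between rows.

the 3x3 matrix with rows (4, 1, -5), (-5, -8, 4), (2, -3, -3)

REF = [4 1 -5; 0 -27/4 -9/4; 0 0 2/3]

Forward elimination:
R2 <- R2 - (-5/4)*R1:  [     0  -27/4   -9/4 ]
R3 <- R3 - (1/2)*R1:  [    0  -7/2  -1/2 ]
R3 <- R3 - (14/27)*R2:  [   0    0  2/3 ]
Row echelon form:
[ 4      1    -5 ]
[ 0  -27/4  -9/4 ]
[ 0      0   2/3 ]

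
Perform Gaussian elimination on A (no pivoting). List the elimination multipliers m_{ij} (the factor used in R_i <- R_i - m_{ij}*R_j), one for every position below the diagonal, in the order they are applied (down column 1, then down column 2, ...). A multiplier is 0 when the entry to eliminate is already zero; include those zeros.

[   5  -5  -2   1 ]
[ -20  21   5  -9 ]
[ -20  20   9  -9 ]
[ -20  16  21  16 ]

multipliers: -4, -4, -4, 0, -4, 1

Forward elimination:
R2 <- R2 - (-4)*R1:  [  0   1  -3  -5 ]
R3 <- R3 - (-4)*R1:  [  0   0   1  -5 ]
R4 <- R4 - (-4)*R1:  [  0  -4  13  20 ]
R3: entry in column 2 is already 0 -> m_{32} = 0 (no row operation needed)
R4 <- R4 - (-4)*R2:  [ 0  0  1  0 ]
R4 <- R4 - (1)*R3:  [ 0  0  0  5 ]
Multipliers (in order of application): m_{21} = -4, m_{31} = -4, m_{41} = -4, m_{32} = 0, m_{42} = -4, m_{43} = 1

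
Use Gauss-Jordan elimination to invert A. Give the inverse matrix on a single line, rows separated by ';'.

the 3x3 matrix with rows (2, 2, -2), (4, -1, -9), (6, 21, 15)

inverse = [-29/10 6/5 1/3; 19/10 -7/10 -1/6; -3/2 1/2 1/6]

Gauss-Jordan on [A | I]:
R1 <- (1/2)*R1:  [   1    1   -1  |  1/2    0    0 ]
R2 <- R2 - (4)*R1:  [  0  -5  -5  |  -2   1   0 ]
R3 <- R3 - (6)*R1:  [  0  15  21  |  -3   0   1 ]
R2 <- (1/-5)*R2:  [    0     1     1  |   2/5  -1/5     0 ]
R1 <- R1 - (1)*R2:  [    1     0    -2  |  1/10   1/5     0 ]
R3 <- R3 - (15)*R2:  [  0   0   6  |  -9   3   1 ]
R3 <- (1/6)*R3:  [    0     0     1  |  -3/2   1/2   1/6 ]
R1 <- R1 - (-2)*R3:  [      1       0       0  |  -29/10     6/5     1/3 ]
R2 <- R2 - (1)*R3:  [     0      1      0  |  19/10  -7/10   -1/6 ]
Right block of [I | A^{-1}] is the inverse:
[ -29/10    6/5   1/3 ]
[  19/10  -7/10  -1/6 ]
[   -3/2    1/2   1/6 ]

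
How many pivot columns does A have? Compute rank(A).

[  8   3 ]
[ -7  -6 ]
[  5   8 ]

rank(A) = 2

Row reduction:
R2 <- R2 - (-7/8)*R1:  [     0  -27/8 ]
R3 <- R3 - (5/8)*R1:  [    0  49/8 ]
R3 <- R3 - (-49/27)*R2:  [ 0  0 ]
Row echelon form:
[ 8      3 ]
[ 0  -27/8 ]
[ 0      0 ]
Nonzero rows / pivot columns: 2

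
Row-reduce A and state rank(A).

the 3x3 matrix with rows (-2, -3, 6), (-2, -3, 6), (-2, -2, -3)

Row reduction:
R2 <- R2 - (1)*R1:  [ 0  0  0 ]
R3 <- R3 - (1)*R1:  [  0   1  -9 ]
R2 <-> R3   (pivot in column 2 was zero)
[ -2  -3   6 ]
[  0   1  -9 ]
[  0   0   0 ]
Row echelon form:
[ -2  -3   6 ]
[  0   1  -9 ]
[  0   0   0 ]
Nonzero rows / pivot columns: 2

rank(A) = 2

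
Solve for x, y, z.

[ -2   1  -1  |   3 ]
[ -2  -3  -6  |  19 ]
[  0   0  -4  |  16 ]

(1, 1, -4)

Forward elimination on [A|b]:
R2 <- R2 - (1)*R1:  [  0  -4  -5  16 ]
Row echelon form:
[ -2   1  -1  |   3 ]
[  0  -4  -5  |  16 ]
[  0   0  -4  |  16 ]
Back-substitution:
z = (16) / -4 = -4
y = (16 - (-5)*(-4)) / -4 = 1
x = (3 - (1)*(1) - (-1)*(-4)) / -2 = 1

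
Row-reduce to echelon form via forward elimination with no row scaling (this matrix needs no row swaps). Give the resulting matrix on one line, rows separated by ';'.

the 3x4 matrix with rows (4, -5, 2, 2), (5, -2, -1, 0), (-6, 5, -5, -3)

Forward elimination:
R2 <- R2 - (5/4)*R1:  [    0  17/4  -7/2  -5/2 ]
R3 <- R3 - (-3/2)*R1:  [    0  -5/2    -2     0 ]
R3 <- R3 - (-10/17)*R2:  [      0       0  -69/17  -25/17 ]
Row echelon form:
[ 4    -5       2       2 ]
[ 0  17/4    -7/2    -5/2 ]
[ 0     0  -69/17  -25/17 ]

REF = [4 -5 2 2; 0 17/4 -7/2 -5/2; 0 0 -69/17 -25/17]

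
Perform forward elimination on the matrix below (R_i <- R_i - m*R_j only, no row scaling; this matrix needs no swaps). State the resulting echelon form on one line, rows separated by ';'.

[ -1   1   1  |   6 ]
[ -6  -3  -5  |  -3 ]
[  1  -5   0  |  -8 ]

REF = [-1 1 1 6; 0 -9 -11 -39; 0 0 53/9 46/3]

Forward elimination:
R2 <- R2 - (6)*R1:  [   0   -9  -11  -39 ]
R3 <- R3 - (-1)*R1:  [  0  -4   1  -2 ]
R3 <- R3 - (4/9)*R2:  [    0     0  53/9  46/3 ]
Row echelon form:
[ -1   1     1  |     6 ]
[  0  -9   -11  |   -39 ]
[  0   0  53/9  |  46/3 ]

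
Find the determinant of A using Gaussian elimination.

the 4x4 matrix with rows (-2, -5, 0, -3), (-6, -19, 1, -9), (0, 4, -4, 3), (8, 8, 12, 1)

Forward elimination:
R2 <- R2 - (3)*R1:  [  0  -4   1   0 ]
R4 <- R4 - (-4)*R1:  [   0  -12   12  -11 ]
R3 <- R3 - (-1)*R2:  [  0   0  -3   3 ]
R4 <- R4 - (3)*R2:  [   0    0    9  -11 ]
R4 <- R4 - (-3)*R3:  [  0   0   0  -2 ]
Upper-triangular form:
[ -2  -5   0  -3 ]
[  0  -4   1   0 ]
[  0   0  -3   3 ]
[  0   0   0  -2 ]
det(A) = (-1)^0 * (-2) * (-4) * (-3) * (-2) = 48  (0 row swaps -> sign +1)

det(A) = 48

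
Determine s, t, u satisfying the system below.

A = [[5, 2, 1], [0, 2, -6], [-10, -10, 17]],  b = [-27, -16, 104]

Forward elimination on [A|b]:
R3 <- R3 - (-2)*R1:  [  0  -6  19  50 ]
R3 <- R3 - (-3)*R2:  [ 0  0  1  2 ]
Row echelon form:
[ 5  2   1  |  -27 ]
[ 0  2  -6  |  -16 ]
[ 0  0   1  |    2 ]
Back-substitution:
u = (2) / 1 = 2
t = (-16 - (-6)*(2)) / 2 = -2
s = (-27 - (2)*(-2) - (1)*(2)) / 5 = -5

(-5, -2, 2)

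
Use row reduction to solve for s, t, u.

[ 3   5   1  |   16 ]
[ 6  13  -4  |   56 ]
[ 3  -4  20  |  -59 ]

(3, 2, -3)

Forward elimination on [A|b]:
R2 <- R2 - (2)*R1:  [  0   3  -6  24 ]
R3 <- R3 - (1)*R1:  [   0   -9   19  -75 ]
R3 <- R3 - (-3)*R2:  [  0   0   1  -3 ]
Row echelon form:
[ 3  5   1  |  16 ]
[ 0  3  -6  |  24 ]
[ 0  0   1  |  -3 ]
Back-substitution:
u = (-3) / 1 = -3
t = (24 - (-6)*(-3)) / 3 = 2
s = (16 - (5)*(2) - (1)*(-3)) / 3 = 3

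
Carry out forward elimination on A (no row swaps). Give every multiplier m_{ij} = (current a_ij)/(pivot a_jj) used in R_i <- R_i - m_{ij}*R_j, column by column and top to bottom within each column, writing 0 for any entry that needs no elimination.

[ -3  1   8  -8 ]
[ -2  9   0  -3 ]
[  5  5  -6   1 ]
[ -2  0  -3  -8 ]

multipliers: 2/3, -5/3, 2/3, 4/5, -2/25, -219/290

Forward elimination:
R2 <- R2 - (2/3)*R1:  [     0   25/3  -16/3    7/3 ]
R3 <- R3 - (-5/3)*R1:  [     0   20/3   22/3  -37/3 ]
R4 <- R4 - (2/3)*R1:  [     0   -2/3  -25/3   -8/3 ]
R3 <- R3 - (4/5)*R2:  [     0      0   58/5  -71/5 ]
R4 <- R4 - (-2/25)*R2:  [       0        0  -219/25   -62/25 ]
R4 <- R4 - (-219/290)*R3:  [         0          0          0  -3829/290 ]
Multipliers (in order of application): m_{21} = 2/3, m_{31} = -5/3, m_{41} = 2/3, m_{32} = 4/5, m_{42} = -2/25, m_{43} = -219/290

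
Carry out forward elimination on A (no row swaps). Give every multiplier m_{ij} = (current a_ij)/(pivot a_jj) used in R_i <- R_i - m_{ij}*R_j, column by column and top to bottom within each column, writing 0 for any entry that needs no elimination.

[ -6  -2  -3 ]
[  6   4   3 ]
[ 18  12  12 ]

multipliers: -1, -3, 3

Forward elimination:
R2 <- R2 - (-1)*R1:  [ 0  2  0 ]
R3 <- R3 - (-3)*R1:  [ 0  6  3 ]
R3 <- R3 - (3)*R2:  [ 0  0  3 ]
Multipliers (in order of application): m_{21} = -1, m_{31} = -3, m_{32} = 3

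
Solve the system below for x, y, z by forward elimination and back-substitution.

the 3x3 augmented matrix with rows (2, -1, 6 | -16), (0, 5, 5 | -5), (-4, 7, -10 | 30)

(-5, 0, -1)

Forward elimination on [A|b]:
R3 <- R3 - (-2)*R1:  [  0   5   2  -2 ]
R3 <- R3 - (1)*R2:  [  0   0  -3   3 ]
Row echelon form:
[ 2  -1   6  |  -16 ]
[ 0   5   5  |   -5 ]
[ 0   0  -3  |    3 ]
Back-substitution:
z = (3) / -3 = -1
y = (-5 - (5)*(-1)) / 5 = 0
x = (-16 - (-1)*(0) - (6)*(-1)) / 2 = -5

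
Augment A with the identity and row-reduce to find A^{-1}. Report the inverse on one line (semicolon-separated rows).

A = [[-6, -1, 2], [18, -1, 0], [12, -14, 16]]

Gauss-Jordan on [A | I]:
R1 <- (1/-6)*R1:  [    1   1/6  -1/3  |  -1/6     0     0 ]
R2 <- R2 - (18)*R1:  [  0  -4   6  |   3   1   0 ]
R3 <- R3 - (12)*R1:  [   0  -16   20  |    2    0    1 ]
R2 <- (1/-4)*R2:  [    0     1  -3/2  |  -3/4  -1/4     0 ]
R1 <- R1 - (1/6)*R2:  [     1      0  -1/12  |  -1/24   1/24      0 ]
R3 <- R3 - (-16)*R2:  [   0    0   -4  |  -10   -4    1 ]
R3 <- (1/-4)*R3:  [    0     0     1  |   5/2     1  -1/4 ]
R1 <- R1 - (-1/12)*R3:  [     1      0      0  |    1/6    1/8  -1/48 ]
R2 <- R2 - (-3/2)*R3:  [    0     1     0  |     3   5/4  -3/8 ]
Right block of [I | A^{-1}] is the inverse:
[ 1/6  1/8  -1/48 ]
[   3  5/4   -3/8 ]
[ 5/2    1   -1/4 ]

inverse = [1/6 1/8 -1/48; 3 5/4 -3/8; 5/2 1 -1/4]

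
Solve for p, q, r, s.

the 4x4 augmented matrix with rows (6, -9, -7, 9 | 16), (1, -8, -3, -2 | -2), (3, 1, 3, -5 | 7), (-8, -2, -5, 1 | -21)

Forward elimination on [A|b]:
R2 <- R2 - (1/6)*R1:  [     0  -13/2  -11/6   -7/2  -14/3 ]
R3 <- R3 - (1/2)*R1:  [     0   11/2   13/2  -19/2     -1 ]
R4 <- R4 - (-4/3)*R1:  [     0    -14  -43/3     13    1/3 ]
R3 <- R3 - (-11/13)*R2:  [       0        0   193/39  -162/13  -193/39 ]
R4 <- R4 - (28/13)*R2:  [       0        0  -135/13   267/13   135/13 ]
R4 <- R4 - (-405/193)*R3:  [         0          0          0  -1083/193          0 ]
Row echelon form:
[ 6     -9      -7          9  |       16 ]
[ 0  -13/2   -11/6       -7/2  |    -14/3 ]
[ 0      0  193/39    -162/13  |  -193/39 ]
[ 0      0       0  -1083/193  |        0 ]
Back-substitution:
s = (0) / (-1083/193) = 0
r = (-193/39 - (-162/13)*(0)) / (193/39) = -1
q = (-14/3 - (-11/6)*(-1) - (-7/2)*(0)) / (-13/2) = 1
p = (16 - (-9)*(1) - (-7)*(-1) - (9)*(0)) / 6 = 3

(3, 1, -1, 0)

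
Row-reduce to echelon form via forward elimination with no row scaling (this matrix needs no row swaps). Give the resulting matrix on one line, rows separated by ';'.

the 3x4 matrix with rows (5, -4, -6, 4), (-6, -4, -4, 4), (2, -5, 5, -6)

REF = [5 -4 -6 4; 0 -44/5 -56/5 44/5; 0 0 129/11 -11]

Forward elimination:
R2 <- R2 - (-6/5)*R1:  [     0  -44/5  -56/5   44/5 ]
R3 <- R3 - (2/5)*R1:  [     0  -17/5   37/5  -38/5 ]
R3 <- R3 - (17/44)*R2:  [      0       0  129/11     -11 ]
Row echelon form:
[ 5     -4      -6     4 ]
[ 0  -44/5   -56/5  44/5 ]
[ 0      0  129/11   -11 ]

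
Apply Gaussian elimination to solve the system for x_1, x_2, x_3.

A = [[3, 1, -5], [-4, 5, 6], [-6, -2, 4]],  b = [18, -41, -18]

(2, -3, -3)

Forward elimination on [A|b]:
R2 <- R2 - (-4/3)*R1:  [    0  19/3  -2/3   -17 ]
R3 <- R3 - (-2)*R1:  [  0   0  -6  18 ]
Row echelon form:
[ 3     1    -5  |   18 ]
[ 0  19/3  -2/3  |  -17 ]
[ 0     0    -6  |   18 ]
Back-substitution:
x_3 = (18) / -6 = -3
x_2 = (-17 - (-2/3)*(-3)) / (19/3) = -3
x_1 = (18 - (1)*(-3) - (-5)*(-3)) / 3 = 2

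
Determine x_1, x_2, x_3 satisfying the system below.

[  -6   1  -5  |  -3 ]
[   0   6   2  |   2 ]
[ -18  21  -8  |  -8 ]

Forward elimination on [A|b]:
R3 <- R3 - (3)*R1:  [  0  18   7   1 ]
R3 <- R3 - (3)*R2:  [  0   0   1  -5 ]
Row echelon form:
[ -6  1  -5  |  -3 ]
[  0  6   2  |   2 ]
[  0  0   1  |  -5 ]
Back-substitution:
x_3 = (-5) / 1 = -5
x_2 = (2 - (2)*(-5)) / 6 = 2
x_1 = (-3 - (1)*(2) - (-5)*(-5)) / -6 = 5

(5, 2, -5)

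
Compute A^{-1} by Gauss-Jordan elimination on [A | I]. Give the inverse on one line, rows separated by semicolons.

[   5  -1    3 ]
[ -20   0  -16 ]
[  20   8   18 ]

Gauss-Jordan on [A | I]:
R1 <- (1/5)*R1:  [    1  -1/5   3/5  |   1/5     0     0 ]
R2 <- R2 - (-20)*R1:  [  0  -4  -4  |   4   1   0 ]
R3 <- R3 - (20)*R1:  [  0  12   6  |  -4   0   1 ]
R2 <- (1/-4)*R2:  [    0     1     1  |    -1  -1/4     0 ]
R1 <- R1 - (-1/5)*R2:  [     1      0    4/5  |      0  -1/20      0 ]
R3 <- R3 - (12)*R2:  [  0   0  -6  |   8   3   1 ]
R3 <- (1/-6)*R3:  [    0     0     1  |  -4/3  -1/2  -1/6 ]
R1 <- R1 - (4/5)*R3:  [     1      0      0  |  16/15   7/20   2/15 ]
R2 <- R2 - (1)*R3:  [   0    1    0  |  1/3  1/4  1/6 ]
Right block of [I | A^{-1}] is the inverse:
[ 16/15  7/20  2/15 ]
[   1/3   1/4   1/6 ]
[  -4/3  -1/2  -1/6 ]

inverse = [16/15 7/20 2/15; 1/3 1/4 1/6; -4/3 -1/2 -1/6]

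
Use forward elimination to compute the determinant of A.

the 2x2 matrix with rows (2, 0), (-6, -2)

Forward elimination:
R2 <- R2 - (-3)*R1:  [  0  -2 ]
Upper-triangular form:
[ 2   0 ]
[ 0  -2 ]
det(A) = (-1)^0 * (2) * (-2) = -4  (0 row swaps -> sign +1)

det(A) = -4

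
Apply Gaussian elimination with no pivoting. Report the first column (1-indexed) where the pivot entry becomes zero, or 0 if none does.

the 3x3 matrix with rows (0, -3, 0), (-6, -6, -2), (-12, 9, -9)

Naive forward elimination:
Pivot entry (1,1) is zero but row 2 has -6 in column 1 -> naive elimination stops; a row interchange (e.g. R1 <-> R2) would be required here.

first zero-pivot column = 1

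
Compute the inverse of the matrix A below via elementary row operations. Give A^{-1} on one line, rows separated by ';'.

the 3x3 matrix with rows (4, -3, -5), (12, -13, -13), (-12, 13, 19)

inverse = [13/16 1/12 13/48; 3/4 -1/6 1/12; 0 1/6 1/6]

Gauss-Jordan on [A | I]:
R1 <- (1/4)*R1:  [    1  -3/4  -5/4  |   1/4     0     0 ]
R2 <- R2 - (12)*R1:  [  0  -4   2  |  -3   1   0 ]
R3 <- R3 - (-12)*R1:  [ 0  4  4  |  3  0  1 ]
R2 <- (1/-4)*R2:  [    0     1  -1/2  |   3/4  -1/4     0 ]
R1 <- R1 - (-3/4)*R2:  [     1      0  -13/8  |  13/16  -3/16      0 ]
R3 <- R3 - (4)*R2:  [ 0  0  6  |  0  1  1 ]
R3 <- (1/6)*R3:  [   0    0    1  |    0  1/6  1/6 ]
R1 <- R1 - (-13/8)*R3:  [     1      0      0  |  13/16   1/12  13/48 ]
R2 <- R2 - (-1/2)*R3:  [    0     1     0  |   3/4  -1/6  1/12 ]
Right block of [I | A^{-1}] is the inverse:
[ 13/16  1/12  13/48 ]
[   3/4  -1/6   1/12 ]
[     0   1/6    1/6 ]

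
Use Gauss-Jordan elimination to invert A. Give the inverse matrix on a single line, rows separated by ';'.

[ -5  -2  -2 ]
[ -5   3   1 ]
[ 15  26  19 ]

Gauss-Jordan on [A | I]:
R1 <- (1/-5)*R1:  [    1   2/5   2/5  |  -1/5     0     0 ]
R2 <- R2 - (-5)*R1:  [  0   5   3  |  -1   1   0 ]
R3 <- R3 - (15)*R1:  [  0  20  13  |   3   0   1 ]
R2 <- (1/5)*R2:  [    0     1   3/5  |  -1/5   1/5     0 ]
R1 <- R1 - (2/5)*R2:  [     1      0   4/25  |  -3/25  -2/25      0 ]
R3 <- R3 - (20)*R2:  [  0   0   1  |   7  -4   1 ]
R1 <- R1 - (4/25)*R3:  [      1       0       0  |  -31/25   14/25   -4/25 ]
R2 <- R2 - (3/5)*R3:  [     0      1      0  |  -22/5   13/5   -3/5 ]
Right block of [I | A^{-1}] is the inverse:
[ -31/25  14/25  -4/25 ]
[  -22/5   13/5   -3/5 ]
[      7     -4      1 ]

inverse = [-31/25 14/25 -4/25; -22/5 13/5 -3/5; 7 -4 1]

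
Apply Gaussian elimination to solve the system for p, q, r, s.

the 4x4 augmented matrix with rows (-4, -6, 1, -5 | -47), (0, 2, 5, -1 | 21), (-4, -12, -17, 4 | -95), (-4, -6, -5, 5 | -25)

(0, 5, 3, 4)

Forward elimination on [A|b]:
R3 <- R3 - (1)*R1:  [   0   -6  -18    9  -48 ]
R4 <- R4 - (1)*R1:  [  0   0  -6  10  22 ]
R3 <- R3 - (-3)*R2:  [  0   0  -3   6  15 ]
R4 <- R4 - (2)*R3:  [  0   0   0  -2  -8 ]
Row echelon form:
[ -4  -6   1  -5  |  -47 ]
[  0   2   5  -1  |   21 ]
[  0   0  -3   6  |   15 ]
[  0   0   0  -2  |   -8 ]
Back-substitution:
s = (-8) / -2 = 4
r = (15 - (6)*(4)) / -3 = 3
q = (21 - (5)*(3) - (-1)*(4)) / 2 = 5
p = (-47 - (-6)*(5) - (1)*(3) - (-5)*(4)) / -4 = 0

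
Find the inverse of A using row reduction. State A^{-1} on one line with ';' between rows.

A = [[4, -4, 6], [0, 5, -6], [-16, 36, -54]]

Gauss-Jordan on [A | I]:
R1 <- (1/4)*R1:  [   1   -1  3/2  |  1/4    0    0 ]
R3 <- R3 - (-16)*R1:  [   0   20  -30  |    4    0    1 ]
R2 <- (1/5)*R2:  [    0     1  -6/5  |     0   1/5     0 ]
R1 <- R1 - (-1)*R2:  [    1     0  3/10  |   1/4   1/5     0 ]
R3 <- R3 - (20)*R2:  [  0   0  -6  |   4  -4   1 ]
R3 <- (1/-6)*R3:  [    0     0     1  |  -2/3   2/3  -1/6 ]
R1 <- R1 - (3/10)*R3:  [    1     0     0  |  9/20     0  1/20 ]
R2 <- R2 - (-6/5)*R3:  [    0     1     0  |  -4/5     1  -1/5 ]
Right block of [I | A^{-1}] is the inverse:
[ 9/20    0  1/20 ]
[ -4/5    1  -1/5 ]
[ -2/3  2/3  -1/6 ]

inverse = [9/20 0 1/20; -4/5 1 -1/5; -2/3 2/3 -1/6]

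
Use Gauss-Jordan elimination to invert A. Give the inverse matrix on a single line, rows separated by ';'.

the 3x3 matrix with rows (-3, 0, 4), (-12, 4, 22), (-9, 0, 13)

Gauss-Jordan on [A | I]:
R1 <- (1/-3)*R1:  [    1     0  -4/3  |  -1/3     0     0 ]
R2 <- R2 - (-12)*R1:  [  0   4   6  |  -4   1   0 ]
R3 <- R3 - (-9)*R1:  [  0   0   1  |  -3   0   1 ]
R2 <- (1/4)*R2:  [   0    1  3/2  |   -1  1/4    0 ]
R1 <- R1 - (-4/3)*R3:  [     1      0      0  |  -13/3      0    4/3 ]
R2 <- R2 - (3/2)*R3:  [    0     1     0  |   7/2   1/4  -3/2 ]
Right block of [I | A^{-1}] is the inverse:
[ -13/3    0   4/3 ]
[   7/2  1/4  -3/2 ]
[    -3    0     1 ]

inverse = [-13/3 0 4/3; 7/2 1/4 -3/2; -3 0 1]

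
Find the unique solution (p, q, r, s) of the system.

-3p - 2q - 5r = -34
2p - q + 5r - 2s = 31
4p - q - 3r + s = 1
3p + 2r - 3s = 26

Forward elimination on [A|b]:
R2 <- R2 - (-2/3)*R1:  [    0  -7/3   5/3    -2  25/3 ]
R3 <- R3 - (-4/3)*R1:  [      0   -11/3   -29/3       1  -133/3 ]
R4 <- R4 - (-1)*R1:  [  0  -2  -3  -3  -8 ]
R3 <- R3 - (11/7)*R2:  [      0       0   -86/7    29/7  -402/7 ]
R4 <- R4 - (6/7)*R2:  [      0       0   -31/7    -9/7  -106/7 ]
R4 <- R4 - (31/86)*R3:  [       0        0        0  -239/86   239/43 ]
Row echelon form:
[ -3    -2     -5        0  |     -34 ]
[  0  -7/3    5/3       -2  |    25/3 ]
[  0     0  -86/7     29/7  |  -402/7 ]
[  0     0      0  -239/86  |  239/43 ]
Back-substitution:
s = (239/43) / (-239/86) = -2
r = (-402/7 - (29/7)*(-2)) / (-86/7) = 4
q = (25/3 - (5/3)*(4) - (-2)*(-2)) / (-7/3) = 1
p = (-34 - (-2)*(1) - (-5)*(4)) / -3 = 4

(4, 1, 4, -2)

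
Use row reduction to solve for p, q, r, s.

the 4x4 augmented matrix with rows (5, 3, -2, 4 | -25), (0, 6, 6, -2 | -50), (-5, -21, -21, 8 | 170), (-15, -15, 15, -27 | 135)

(0, -5, -5, -5)

Forward elimination on [A|b]:
R3 <- R3 - (-1)*R1:  [   0  -18  -23   12  145 ]
R4 <- R4 - (-3)*R1:  [   0   -6    9  -15   60 ]
R3 <- R3 - (-3)*R2:  [  0   0  -5   6  -5 ]
R4 <- R4 - (-1)*R2:  [   0    0   15  -17   10 ]
R4 <- R4 - (-3)*R3:  [  0   0   0   1  -5 ]
Row echelon form:
[ 5  3  -2   4  |  -25 ]
[ 0  6   6  -2  |  -50 ]
[ 0  0  -5   6  |   -5 ]
[ 0  0   0   1  |   -5 ]
Back-substitution:
s = (-5) / 1 = -5
r = (-5 - (6)*(-5)) / -5 = -5
q = (-50 - (6)*(-5) - (-2)*(-5)) / 6 = -5
p = (-25 - (3)*(-5) - (-2)*(-5) - (4)*(-5)) / 5 = 0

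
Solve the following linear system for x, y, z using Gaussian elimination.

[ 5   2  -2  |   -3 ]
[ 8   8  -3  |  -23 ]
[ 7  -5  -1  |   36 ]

Forward elimination on [A|b]:
R2 <- R2 - (8/5)*R1:  [     0   24/5    1/5  -91/5 ]
R3 <- R3 - (7/5)*R1:  [     0  -39/5    9/5  201/5 ]
R3 <- R3 - (-13/8)*R2:  [    0     0  17/8  85/8 ]
Row echelon form:
[ 5     2    -2  |     -3 ]
[ 0  24/5   1/5  |  -91/5 ]
[ 0     0  17/8  |   85/8 ]
Back-substitution:
z = (85/8) / (17/8) = 5
y = (-91/5 - (1/5)*(5)) / (24/5) = -4
x = (-3 - (2)*(-4) - (-2)*(5)) / 5 = 3

(3, -4, 5)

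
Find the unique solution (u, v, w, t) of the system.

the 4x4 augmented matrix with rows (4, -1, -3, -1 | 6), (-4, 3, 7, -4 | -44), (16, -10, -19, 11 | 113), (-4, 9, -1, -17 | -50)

Forward elimination on [A|b]:
R2 <- R2 - (-1)*R1:  [   0    2    4   -5  -38 ]
R3 <- R3 - (4)*R1:  [  0  -6  -7  15  89 ]
R4 <- R4 - (-1)*R1:  [   0    8   -4  -18  -44 ]
R3 <- R3 - (-3)*R2:  [   0    0    5    0  -25 ]
R4 <- R4 - (4)*R2:  [   0    0  -20    2  108 ]
R4 <- R4 - (-4)*R3:  [ 0  0  0  2  8 ]
Row echelon form:
[ 4  -1  -3  -1  |    6 ]
[ 0   2   4  -5  |  -38 ]
[ 0   0   5   0  |  -25 ]
[ 0   0   0   2  |    8 ]
Back-substitution:
t = (8) / 2 = 4
w = (-25) / 5 = -5
v = (-38 - (4)*(-5) - (-5)*(4)) / 2 = 1
u = (6 - (-1)*(1) - (-3)*(-5) - (-1)*(4)) / 4 = -1

(-1, 1, -5, 4)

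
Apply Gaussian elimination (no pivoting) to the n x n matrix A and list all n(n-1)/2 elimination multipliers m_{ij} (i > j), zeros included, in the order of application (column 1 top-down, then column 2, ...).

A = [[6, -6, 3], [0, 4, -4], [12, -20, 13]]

Forward elimination:
R2: entry in column 1 is already 0 -> m_{21} = 0 (no row operation needed)
R3 <- R3 - (2)*R1:  [  0  -8   7 ]
R3 <- R3 - (-2)*R2:  [  0   0  -1 ]
Multipliers (in order of application): m_{21} = 0, m_{31} = 2, m_{32} = -2

multipliers: 0, 2, -2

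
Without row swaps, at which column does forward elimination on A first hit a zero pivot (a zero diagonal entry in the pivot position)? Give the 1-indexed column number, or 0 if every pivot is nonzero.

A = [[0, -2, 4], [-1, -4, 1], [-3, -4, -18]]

Naive forward elimination:
Pivot entry (1,1) is zero but row 2 has -1 in column 1 -> naive elimination stops; a row interchange (e.g. R1 <-> R2) would be required here.

first zero-pivot column = 1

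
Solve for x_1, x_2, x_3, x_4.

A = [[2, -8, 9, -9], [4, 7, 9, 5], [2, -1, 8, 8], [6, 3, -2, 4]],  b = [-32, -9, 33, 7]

Forward elimination on [A|b]:
R2 <- R2 - (2)*R1:  [  0  23  -9  23  55 ]
R3 <- R3 - (1)*R1:  [  0   7  -1  17  65 ]
R4 <- R4 - (3)*R1:  [   0   27  -29   31  103 ]
R3 <- R3 - (7/23)*R2:  [       0        0    40/23       10  1110/23 ]
R4 <- R4 - (27/23)*R2:  [       0        0  -424/23        4   884/23 ]
R4 <- R4 - (-53/5)*R3:  [   0    0    0  110  550 ]
Row echelon form:
[ 2  -8      9   -9  |      -32 ]
[ 0  23     -9   23  |       55 ]
[ 0   0  40/23   10  |  1110/23 ]
[ 0   0      0  110  |      550 ]
Back-substitution:
x_4 = (550) / 110 = 5
x_3 = (1110/23 - (10)*(5)) / (40/23) = -1
x_2 = (55 - (-9)*(-1) - (23)*(5)) / 23 = -3
x_1 = (-32 - (-8)*(-3) - (9)*(-1) - (-9)*(5)) / 2 = -1

(-1, -3, -1, 5)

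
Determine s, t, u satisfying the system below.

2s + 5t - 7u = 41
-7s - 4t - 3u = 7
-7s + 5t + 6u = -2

Forward elimination on [A|b]:
R2 <- R2 - (-7/2)*R1:  [     0   27/2  -55/2  301/2 ]
R3 <- R3 - (-7/2)*R1:  [     0   45/2  -37/2  283/2 ]
R3 <- R3 - (5/3)*R2:  [      0       0    82/3  -328/3 ]
Row echelon form:
[ 2     5     -7  |      41 ]
[ 0  27/2  -55/2  |   301/2 ]
[ 0     0   82/3  |  -328/3 ]
Back-substitution:
u = (-328/3) / (82/3) = -4
t = (301/2 - (-55/2)*(-4)) / (27/2) = 3
s = (41 - (5)*(3) - (-7)*(-4)) / 2 = -1

(-1, 3, -4)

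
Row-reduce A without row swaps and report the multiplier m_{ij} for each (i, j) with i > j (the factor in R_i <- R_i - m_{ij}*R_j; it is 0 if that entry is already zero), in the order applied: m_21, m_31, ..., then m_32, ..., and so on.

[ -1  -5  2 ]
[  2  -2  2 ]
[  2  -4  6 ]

Forward elimination:
R2 <- R2 - (-2)*R1:  [   0  -12    6 ]
R3 <- R3 - (-2)*R1:  [   0  -14   10 ]
R3 <- R3 - (7/6)*R2:  [ 0  0  3 ]
Multipliers (in order of application): m_{21} = -2, m_{31} = -2, m_{32} = 7/6

multipliers: -2, -2, 7/6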